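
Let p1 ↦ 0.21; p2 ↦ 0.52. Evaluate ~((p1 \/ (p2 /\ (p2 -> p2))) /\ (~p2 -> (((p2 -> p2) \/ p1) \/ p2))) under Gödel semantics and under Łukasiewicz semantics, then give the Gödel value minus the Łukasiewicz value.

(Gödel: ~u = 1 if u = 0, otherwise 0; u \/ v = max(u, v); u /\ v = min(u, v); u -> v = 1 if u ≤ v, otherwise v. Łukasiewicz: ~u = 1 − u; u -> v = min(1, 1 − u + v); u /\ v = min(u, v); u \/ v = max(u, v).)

-0.48

Gödel evaluation:
  (p2 -> p2): 0.52 ≤ 0.52, so result = 1
  (p2 /\ (p2 -> p2)) = min(0.52, 1) = 0.52
  (p1 \/ (p2 /\ (p2 -> p2))) = max(0.21, 0.52) = 0.52
  ~p2: Gödel ¬ of 0.52 = 0 (operand ≠ 0)
  (p2 -> p2): 0.52 ≤ 0.52, so result = 1
  ((p2 -> p2) \/ p1) = max(1, 0.21) = 1
  (((p2 -> p2) \/ p1) \/ p2) = max(1, 0.52) = 1
  (~p2 -> (((p2 -> p2) \/ p1) \/ p2)): 0 ≤ 1, so result = 1
  ((p1 \/ (p2 /\ (p2 -> p2))) /\ (~p2 -> (((p2 -> p2) \/ p1) \/ p2))) = min(0.52, 1) = 0.52
  ~((p1 \/ (p2 /\ (p2 -> p2))) /\ (~p2 -> (((p2 -> p2) \/ p1) \/ p2))): Gödel ¬ of 0.52 = 0 (operand ≠ 0)
  Gödel value = 0
Łukasiewicz evaluation:
  (p2 -> p2): min(1, 1 − 0.52 + 0.52) = 1
  (p2 /\ (p2 -> p2)) = min(0.52, 1) = 0.52
  (p1 \/ (p2 /\ (p2 -> p2))) = max(0.21, 0.52) = 0.52
  ~p2: Łukasiewicz ¬ gives 1 − 0.52 = 0.48
  (p2 -> p2): min(1, 1 − 0.52 + 0.52) = 1
  ((p2 -> p2) \/ p1) = max(1, 0.21) = 1
  (((p2 -> p2) \/ p1) \/ p2) = max(1, 0.52) = 1
  (~p2 -> (((p2 -> p2) \/ p1) \/ p2)): min(1, 1 − 0.48 + 1) = 1
  ((p1 \/ (p2 /\ (p2 -> p2))) /\ (~p2 -> (((p2 -> p2) \/ p1) \/ p2))) = min(0.52, 1) = 0.52
  ~((p1 \/ (p2 /\ (p2 -> p2))) /\ (~p2 -> (((p2 -> p2) \/ p1) \/ p2))): Łukasiewicz ¬ gives 1 − 0.52 = 0.48
  Łukasiewicz value = 0.48
Difference: 0 − 0.48 = -0.48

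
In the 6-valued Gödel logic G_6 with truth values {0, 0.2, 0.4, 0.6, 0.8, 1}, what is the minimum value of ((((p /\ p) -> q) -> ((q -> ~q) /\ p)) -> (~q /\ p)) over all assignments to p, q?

The minimum is attained at p = 0.2, q = 0:
  (p /\ p) = min(0.2, 0.2) = 0.2
  ((p /\ p) -> q): 0.2 > 0, so result = 0
  ~q: Gödel ¬ of 0 = 1 (operand is 0)
  (q -> ~q): 0 ≤ 1, so result = 1
  ((q -> ~q) /\ p) = min(1, 0.2) = 0.2
  (((p /\ p) -> q) -> ((q -> ~q) /\ p)): 0 ≤ 0.2, so result = 1
  ~q: Gödel ¬ of 0 = 1 (operand is 0)
  (~q /\ p) = min(1, 0.2) = 0.2
  ((((p /\ p) -> q) -> ((q -> ~q) /\ p)) -> (~q /\ p)): 1 > 0.2, so result = 0.2
Checking all 36 assignments confirms none give a value below 0.20.

0.20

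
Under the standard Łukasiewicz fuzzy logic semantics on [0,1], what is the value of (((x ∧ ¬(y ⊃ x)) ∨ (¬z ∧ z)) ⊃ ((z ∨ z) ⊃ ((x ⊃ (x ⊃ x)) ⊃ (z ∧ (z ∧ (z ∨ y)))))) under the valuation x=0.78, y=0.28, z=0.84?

1.00

(y ⊃ x): min(1, 1 − 0.28 + 0.78) = 1
¬(y ⊃ x): Łukasiewicz ¬ gives 1 − 1 = 0
(x ∧ ¬(y ⊃ x)) = min(0.78, 0) = 0
¬z: Łukasiewicz ¬ gives 1 − 0.84 = 0.16
(¬z ∧ z) = min(0.16, 0.84) = 0.16
((x ∧ ¬(y ⊃ x)) ∨ (¬z ∧ z)) = max(0, 0.16) = 0.16
(z ∨ z) = max(0.84, 0.84) = 0.84
(x ⊃ x): min(1, 1 − 0.78 + 0.78) = 1
(x ⊃ (x ⊃ x)): min(1, 1 − 0.78 + 1) = 1
(z ∨ y) = max(0.84, 0.28) = 0.84
(z ∧ (z ∨ y)) = min(0.84, 0.84) = 0.84
(z ∧ (z ∧ (z ∨ y))) = min(0.84, 0.84) = 0.84
((x ⊃ (x ⊃ x)) ⊃ (z ∧ (z ∧ (z ∨ y)))): min(1, 1 − 1 + 0.84) = 0.84
((z ∨ z) ⊃ ((x ⊃ (x ⊃ x)) ⊃ (z ∧ (z ∧ (z ∨ y))))): min(1, 1 − 0.84 + 0.84) = 1
(((x ∧ ¬(y ⊃ x)) ∨ (¬z ∧ z)) ⊃ ((z ∨ z) ⊃ ((x ⊃ (x ⊃ x)) ⊃ (z ∧ (z ∧ (z ∨ y)))))): min(1, 1 − 0.16 + 1) = 1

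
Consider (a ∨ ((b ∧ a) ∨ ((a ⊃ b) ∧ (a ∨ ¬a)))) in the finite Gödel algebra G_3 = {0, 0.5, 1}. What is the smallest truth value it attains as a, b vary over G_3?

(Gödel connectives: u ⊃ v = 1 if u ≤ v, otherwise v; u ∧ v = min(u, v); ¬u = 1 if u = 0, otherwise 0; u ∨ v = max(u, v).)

The minimum is attained at a = 0.5, b = 0:
  (b ∧ a) = min(0, 0.5) = 0
  (a ⊃ b): 0.5 > 0, so result = 0
  ¬a: Gödel ¬ of 0.5 = 0 (operand ≠ 0)
  (a ∨ ¬a) = max(0.5, 0) = 0.5
  ((a ⊃ b) ∧ (a ∨ ¬a)) = min(0, 0.5) = 0
  ((b ∧ a) ∨ ((a ⊃ b) ∧ (a ∨ ¬a))) = max(0, 0) = 0
  (a ∨ ((b ∧ a) ∨ ((a ⊃ b) ∧ (a ∨ ¬a)))) = max(0.5, 0) = 0.5
Checking all 9 assignments confirms none give a value below 0.50.

0.50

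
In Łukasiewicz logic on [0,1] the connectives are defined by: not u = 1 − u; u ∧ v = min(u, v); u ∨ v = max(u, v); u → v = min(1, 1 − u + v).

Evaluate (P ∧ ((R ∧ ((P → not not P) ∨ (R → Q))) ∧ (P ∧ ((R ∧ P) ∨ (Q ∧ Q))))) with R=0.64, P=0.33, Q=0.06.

0.33

not P: Łukasiewicz ¬ gives 1 − 0.33 = 0.67
not not P: Łukasiewicz ¬ gives 1 − 0.67 = 0.33
(P → not not P): min(1, 1 − 0.33 + 0.33) = 1
(R → Q): min(1, 1 − 0.64 + 0.06) = 0.42
((P → not not P) ∨ (R → Q)) = max(1, 0.42) = 1
(R ∧ ((P → not not P) ∨ (R → Q))) = min(0.64, 1) = 0.64
(R ∧ P) = min(0.64, 0.33) = 0.33
(Q ∧ Q) = min(0.06, 0.06) = 0.06
((R ∧ P) ∨ (Q ∧ Q)) = max(0.33, 0.06) = 0.33
(P ∧ ((R ∧ P) ∨ (Q ∧ Q))) = min(0.33, 0.33) = 0.33
((R ∧ ((P → not not P) ∨ (R → Q))) ∧ (P ∧ ((R ∧ P) ∨ (Q ∧ Q)))) = min(0.64, 0.33) = 0.33
(P ∧ ((R ∧ ((P → not not P) ∨ (R → Q))) ∧ (P ∧ ((R ∧ P) ∨ (Q ∧ Q))))) = min(0.33, 0.33) = 0.33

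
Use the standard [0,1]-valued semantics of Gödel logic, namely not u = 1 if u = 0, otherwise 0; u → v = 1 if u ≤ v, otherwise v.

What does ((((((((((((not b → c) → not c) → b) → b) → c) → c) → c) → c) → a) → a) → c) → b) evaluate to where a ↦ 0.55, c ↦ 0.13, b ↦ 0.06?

not b: Gödel ¬ of 0.06 = 0 (operand ≠ 0)
(not b → c): 0 ≤ 0.13, so result = 1
not c: Gödel ¬ of 0.13 = 0 (operand ≠ 0)
((not b → c) → not c): 1 > 0, so result = 0
(((not b → c) → not c) → b): 0 ≤ 0.06, so result = 1
((((not b → c) → not c) → b) → b): 1 > 0.06, so result = 0.06
(((((not b → c) → not c) → b) → b) → c): 0.06 ≤ 0.13, so result = 1
((((((not b → c) → not c) → b) → b) → c) → c): 1 > 0.13, so result = 0.13
(((((((not b → c) → not c) → b) → b) → c) → c) → c): 0.13 ≤ 0.13, so result = 1
((((((((not b → c) → not c) → b) → b) → c) → c) → c) → c): 1 > 0.13, so result = 0.13
(((((((((not b → c) → not c) → b) → b) → c) → c) → c) → c) → a): 0.13 ≤ 0.55, so result = 1
((((((((((not b → c) → not c) → b) → b) → c) → c) → c) → c) → a) → a): 1 > 0.55, so result = 0.55
(((((((((((not b → c) → not c) → b) → b) → c) → c) → c) → c) → a) → a) → c): 0.55 > 0.13, so result = 0.13
((((((((((((not b → c) → not c) → b) → b) → c) → c) → c) → c) → a) → a) → c) → b): 0.13 > 0.06, so result = 0.06

0.06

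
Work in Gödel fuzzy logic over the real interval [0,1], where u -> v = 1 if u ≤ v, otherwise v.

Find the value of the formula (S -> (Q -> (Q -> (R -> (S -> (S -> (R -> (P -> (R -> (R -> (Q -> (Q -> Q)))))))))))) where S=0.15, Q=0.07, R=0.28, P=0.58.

(Q -> Q): 0.07 ≤ 0.07, so result = 1
(Q -> (Q -> Q)): 0.07 ≤ 1, so result = 1
(R -> (Q -> (Q -> Q))): 0.28 ≤ 1, so result = 1
(R -> (R -> (Q -> (Q -> Q)))): 0.28 ≤ 1, so result = 1
(P -> (R -> (R -> (Q -> (Q -> Q))))): 0.58 ≤ 1, so result = 1
(R -> (P -> (R -> (R -> (Q -> (Q -> Q)))))): 0.28 ≤ 1, so result = 1
(S -> (R -> (P -> (R -> (R -> (Q -> (Q -> Q))))))): 0.15 ≤ 1, so result = 1
(S -> (S -> (R -> (P -> (R -> (R -> (Q -> (Q -> Q)))))))): 0.15 ≤ 1, so result = 1
(R -> (S -> (S -> (R -> (P -> (R -> (R -> (Q -> (Q -> Q))))))))): 0.28 ≤ 1, so result = 1
(Q -> (R -> (S -> (S -> (R -> (P -> (R -> (R -> (Q -> (Q -> Q)))))))))): 0.07 ≤ 1, so result = 1
(Q -> (Q -> (R -> (S -> (S -> (R -> (P -> (R -> (R -> (Q -> (Q -> Q))))))))))): 0.07 ≤ 1, so result = 1
(S -> (Q -> (Q -> (R -> (S -> (S -> (R -> (P -> (R -> (R -> (Q -> (Q -> Q)))))))))))): 0.15 ≤ 1, so result = 1

1.00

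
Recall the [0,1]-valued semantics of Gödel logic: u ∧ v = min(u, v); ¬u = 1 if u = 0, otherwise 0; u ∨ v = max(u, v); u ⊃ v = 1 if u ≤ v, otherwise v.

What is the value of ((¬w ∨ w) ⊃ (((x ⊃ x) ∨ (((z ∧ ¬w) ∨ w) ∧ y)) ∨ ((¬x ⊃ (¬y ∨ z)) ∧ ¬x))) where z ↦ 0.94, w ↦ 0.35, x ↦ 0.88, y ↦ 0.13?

1.00

¬w: Gödel ¬ of 0.35 = 0 (operand ≠ 0)
(¬w ∨ w) = max(0, 0.35) = 0.35
(x ⊃ x): 0.88 ≤ 0.88, so result = 1
¬w: Gödel ¬ of 0.35 = 0 (operand ≠ 0)
(z ∧ ¬w) = min(0.94, 0) = 0
((z ∧ ¬w) ∨ w) = max(0, 0.35) = 0.35
(((z ∧ ¬w) ∨ w) ∧ y) = min(0.35, 0.13) = 0.13
((x ⊃ x) ∨ (((z ∧ ¬w) ∨ w) ∧ y)) = max(1, 0.13) = 1
¬x: Gödel ¬ of 0.88 = 0 (operand ≠ 0)
¬y: Gödel ¬ of 0.13 = 0 (operand ≠ 0)
(¬y ∨ z) = max(0, 0.94) = 0.94
(¬x ⊃ (¬y ∨ z)): 0 ≤ 0.94, so result = 1
¬x: Gödel ¬ of 0.88 = 0 (operand ≠ 0)
((¬x ⊃ (¬y ∨ z)) ∧ ¬x) = min(1, 0) = 0
(((x ⊃ x) ∨ (((z ∧ ¬w) ∨ w) ∧ y)) ∨ ((¬x ⊃ (¬y ∨ z)) ∧ ¬x)) = max(1, 0) = 1
((¬w ∨ w) ⊃ (((x ⊃ x) ∨ (((z ∧ ¬w) ∨ w) ∧ y)) ∨ ((¬x ⊃ (¬y ∨ z)) ∧ ¬x))): 0.35 ≤ 1, so result = 1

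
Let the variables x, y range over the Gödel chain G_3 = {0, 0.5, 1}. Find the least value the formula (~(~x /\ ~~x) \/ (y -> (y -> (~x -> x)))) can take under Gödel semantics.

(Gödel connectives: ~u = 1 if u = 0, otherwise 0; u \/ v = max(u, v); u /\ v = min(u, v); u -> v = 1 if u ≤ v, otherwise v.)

1.00

Every assignment gives 1. For instance at x = 0, y = 0:
  ~x: Gödel ¬ of 0 = 1 (operand is 0)
  ~x: Gödel ¬ of 0 = 1 (operand is 0)
  ~~x: Gödel ¬ of 1 = 0 (operand ≠ 0)
  (~x /\ ~~x) = min(1, 0) = 0
  ~(~x /\ ~~x): Gödel ¬ of 0 = 1 (operand is 0)
  ~x: Gödel ¬ of 0 = 1 (operand is 0)
  (~x -> x): 1 > 0, so result = 0
  (y -> (~x -> x)): 0 ≤ 0, so result = 1
  (y -> (y -> (~x -> x))): 0 ≤ 1, so result = 1
  (~(~x /\ ~~x) \/ (y -> (y -> (~x -> x)))) = max(1, 1) = 1
All 9 assignments give value 1 — the formula is a G_3-tautology.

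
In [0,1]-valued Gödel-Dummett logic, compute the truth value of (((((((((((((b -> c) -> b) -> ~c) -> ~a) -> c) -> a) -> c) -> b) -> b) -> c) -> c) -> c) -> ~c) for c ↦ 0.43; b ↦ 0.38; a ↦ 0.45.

0.00

(b -> c): 0.38 ≤ 0.43, so result = 1
((b -> c) -> b): 1 > 0.38, so result = 0.38
~c: Gödel ¬ of 0.43 = 0 (operand ≠ 0)
(((b -> c) -> b) -> ~c): 0.38 > 0, so result = 0
~a: Gödel ¬ of 0.45 = 0 (operand ≠ 0)
((((b -> c) -> b) -> ~c) -> ~a): 0 ≤ 0, so result = 1
(((((b -> c) -> b) -> ~c) -> ~a) -> c): 1 > 0.43, so result = 0.43
((((((b -> c) -> b) -> ~c) -> ~a) -> c) -> a): 0.43 ≤ 0.45, so result = 1
(((((((b -> c) -> b) -> ~c) -> ~a) -> c) -> a) -> c): 1 > 0.43, so result = 0.43
((((((((b -> c) -> b) -> ~c) -> ~a) -> c) -> a) -> c) -> b): 0.43 > 0.38, so result = 0.38
(((((((((b -> c) -> b) -> ~c) -> ~a) -> c) -> a) -> c) -> b) -> b): 0.38 ≤ 0.38, so result = 1
((((((((((b -> c) -> b) -> ~c) -> ~a) -> c) -> a) -> c) -> b) -> b) -> c): 1 > 0.43, so result = 0.43
(((((((((((b -> c) -> b) -> ~c) -> ~a) -> c) -> a) -> c) -> b) -> b) -> c) -> c): 0.43 ≤ 0.43, so result = 1
((((((((((((b -> c) -> b) -> ~c) -> ~a) -> c) -> a) -> c) -> b) -> b) -> c) -> c) -> c): 1 > 0.43, so result = 0.43
~c: Gödel ¬ of 0.43 = 0 (operand ≠ 0)
(((((((((((((b -> c) -> b) -> ~c) -> ~a) -> c) -> a) -> c) -> b) -> b) -> c) -> c) -> c) -> ~c): 0.43 > 0, so result = 0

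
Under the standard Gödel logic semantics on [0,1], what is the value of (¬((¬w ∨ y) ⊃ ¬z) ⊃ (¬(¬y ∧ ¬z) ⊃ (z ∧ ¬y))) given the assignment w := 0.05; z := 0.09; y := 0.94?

0.00

¬w: Gödel ¬ of 0.05 = 0 (operand ≠ 0)
(¬w ∨ y) = max(0, 0.94) = 0.94
¬z: Gödel ¬ of 0.09 = 0 (operand ≠ 0)
((¬w ∨ y) ⊃ ¬z): 0.94 > 0, so result = 0
¬((¬w ∨ y) ⊃ ¬z): Gödel ¬ of 0 = 1 (operand is 0)
¬y: Gödel ¬ of 0.94 = 0 (operand ≠ 0)
¬z: Gödel ¬ of 0.09 = 0 (operand ≠ 0)
(¬y ∧ ¬z) = min(0, 0) = 0
¬(¬y ∧ ¬z): Gödel ¬ of 0 = 1 (operand is 0)
¬y: Gödel ¬ of 0.94 = 0 (operand ≠ 0)
(z ∧ ¬y) = min(0.09, 0) = 0
(¬(¬y ∧ ¬z) ⊃ (z ∧ ¬y)): 1 > 0, so result = 0
(¬((¬w ∨ y) ⊃ ¬z) ⊃ (¬(¬y ∧ ¬z) ⊃ (z ∧ ¬y))): 1 > 0, so result = 0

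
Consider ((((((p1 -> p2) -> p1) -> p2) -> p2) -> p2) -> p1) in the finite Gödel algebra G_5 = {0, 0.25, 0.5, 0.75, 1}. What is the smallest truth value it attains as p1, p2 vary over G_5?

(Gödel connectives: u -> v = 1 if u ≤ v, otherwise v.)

0.00

The minimum is attained at p1 = 0, p2 = 0:
  (p1 -> p2): 0 ≤ 0, so result = 1
  ((p1 -> p2) -> p1): 1 > 0, so result = 0
  (((p1 -> p2) -> p1) -> p2): 0 ≤ 0, so result = 1
  ((((p1 -> p2) -> p1) -> p2) -> p2): 1 > 0, so result = 0
  (((((p1 -> p2) -> p1) -> p2) -> p2) -> p2): 0 ≤ 0, so result = 1
  ((((((p1 -> p2) -> p1) -> p2) -> p2) -> p2) -> p1): 1 > 0, so result = 0
Checking all 25 assignments confirms none give a value below 0.00.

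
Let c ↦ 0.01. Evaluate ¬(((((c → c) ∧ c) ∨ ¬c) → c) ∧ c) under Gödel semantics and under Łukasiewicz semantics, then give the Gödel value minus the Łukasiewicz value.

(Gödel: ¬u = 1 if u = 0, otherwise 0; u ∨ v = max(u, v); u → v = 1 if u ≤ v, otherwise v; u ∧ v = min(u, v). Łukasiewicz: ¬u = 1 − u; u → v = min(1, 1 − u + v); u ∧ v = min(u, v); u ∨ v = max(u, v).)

Gödel evaluation:
  (c → c): 0.01 ≤ 0.01, so result = 1
  ((c → c) ∧ c) = min(1, 0.01) = 0.01
  ¬c: Gödel ¬ of 0.01 = 0 (operand ≠ 0)
  (((c → c) ∧ c) ∨ ¬c) = max(0.01, 0) = 0.01
  ((((c → c) ∧ c) ∨ ¬c) → c): 0.01 ≤ 0.01, so result = 1
  (((((c → c) ∧ c) ∨ ¬c) → c) ∧ c) = min(1, 0.01) = 0.01
  ¬(((((c → c) ∧ c) ∨ ¬c) → c) ∧ c): Gödel ¬ of 0.01 = 0 (operand ≠ 0)
  Gödel value = 0
Łukasiewicz evaluation:
  (c → c): min(1, 1 − 0.01 + 0.01) = 1
  ((c → c) ∧ c) = min(1, 0.01) = 0.01
  ¬c: Łukasiewicz ¬ gives 1 − 0.01 = 0.99
  (((c → c) ∧ c) ∨ ¬c) = max(0.01, 0.99) = 0.99
  ((((c → c) ∧ c) ∨ ¬c) → c): min(1, 1 − 0.99 + 0.01) = 0.02
  (((((c → c) ∧ c) ∨ ¬c) → c) ∧ c) = min(0.02, 0.01) = 0.01
  ¬(((((c → c) ∧ c) ∨ ¬c) → c) ∧ c): Łukasiewicz ¬ gives 1 − 0.01 = 0.99
  Łukasiewicz value = 0.99
Difference: 0 − 0.99 = -0.99

-0.99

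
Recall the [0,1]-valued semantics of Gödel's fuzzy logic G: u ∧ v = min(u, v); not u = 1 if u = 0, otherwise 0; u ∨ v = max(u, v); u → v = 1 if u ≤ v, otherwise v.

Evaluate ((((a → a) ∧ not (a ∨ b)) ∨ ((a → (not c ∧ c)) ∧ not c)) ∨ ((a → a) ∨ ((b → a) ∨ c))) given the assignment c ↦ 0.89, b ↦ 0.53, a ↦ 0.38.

(a → a): 0.38 ≤ 0.38, so result = 1
(a ∨ b) = max(0.38, 0.53) = 0.53
not (a ∨ b): Gödel ¬ of 0.53 = 0 (operand ≠ 0)
((a → a) ∧ not (a ∨ b)) = min(1, 0) = 0
not c: Gödel ¬ of 0.89 = 0 (operand ≠ 0)
(not c ∧ c) = min(0, 0.89) = 0
(a → (not c ∧ c)): 0.38 > 0, so result = 0
not c: Gödel ¬ of 0.89 = 0 (operand ≠ 0)
((a → (not c ∧ c)) ∧ not c) = min(0, 0) = 0
(((a → a) ∧ not (a ∨ b)) ∨ ((a → (not c ∧ c)) ∧ not c)) = max(0, 0) = 0
(a → a): 0.38 ≤ 0.38, so result = 1
(b → a): 0.53 > 0.38, so result = 0.38
((b → a) ∨ c) = max(0.38, 0.89) = 0.89
((a → a) ∨ ((b → a) ∨ c)) = max(1, 0.89) = 1
((((a → a) ∧ not (a ∨ b)) ∨ ((a → (not c ∧ c)) ∧ not c)) ∨ ((a → a) ∨ ((b → a) ∨ c))) = max(0, 1) = 1

1.00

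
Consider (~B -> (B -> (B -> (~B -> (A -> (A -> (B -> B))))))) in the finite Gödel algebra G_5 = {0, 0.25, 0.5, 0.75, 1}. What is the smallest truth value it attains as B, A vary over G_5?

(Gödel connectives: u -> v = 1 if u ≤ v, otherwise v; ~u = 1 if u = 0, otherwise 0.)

1.00

Every assignment gives 1. For instance at B = 0, A = 0:
  ~B: Gödel ¬ of 0 = 1 (operand is 0)
  ~B: Gödel ¬ of 0 = 1 (operand is 0)
  (B -> B): 0 ≤ 0, so result = 1
  (A -> (B -> B)): 0 ≤ 1, so result = 1
  (A -> (A -> (B -> B))): 0 ≤ 1, so result = 1
  (~B -> (A -> (A -> (B -> B)))): 1 ≤ 1, so result = 1
  (B -> (~B -> (A -> (A -> (B -> B))))): 0 ≤ 1, so result = 1
  (B -> (B -> (~B -> (A -> (A -> (B -> B)))))): 0 ≤ 1, so result = 1
  (~B -> (B -> (B -> (~B -> (A -> (A -> (B -> B))))))): 1 ≤ 1, so result = 1
All 25 assignments give value 1 — the formula is a G_5-tautology.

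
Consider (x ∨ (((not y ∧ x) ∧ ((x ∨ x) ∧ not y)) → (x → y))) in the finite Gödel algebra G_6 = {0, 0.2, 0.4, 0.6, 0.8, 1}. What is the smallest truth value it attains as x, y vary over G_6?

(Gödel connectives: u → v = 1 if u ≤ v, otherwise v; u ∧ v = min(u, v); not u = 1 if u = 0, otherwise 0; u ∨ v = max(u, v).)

The minimum is attained at x = 0.2, y = 0:
  not y: Gödel ¬ of 0 = 1 (operand is 0)
  (not y ∧ x) = min(1, 0.2) = 0.2
  (x ∨ x) = max(0.2, 0.2) = 0.2
  not y: Gödel ¬ of 0 = 1 (operand is 0)
  ((x ∨ x) ∧ not y) = min(0.2, 1) = 0.2
  ((not y ∧ x) ∧ ((x ∨ x) ∧ not y)) = min(0.2, 0.2) = 0.2
  (x → y): 0.2 > 0, so result = 0
  (((not y ∧ x) ∧ ((x ∨ x) ∧ not y)) → (x → y)): 0.2 > 0, so result = 0
  (x ∨ (((not y ∧ x) ∧ ((x ∨ x) ∧ not y)) → (x → y))) = max(0.2, 0) = 0.2
Checking all 36 assignments confirms none give a value below 0.20.

0.20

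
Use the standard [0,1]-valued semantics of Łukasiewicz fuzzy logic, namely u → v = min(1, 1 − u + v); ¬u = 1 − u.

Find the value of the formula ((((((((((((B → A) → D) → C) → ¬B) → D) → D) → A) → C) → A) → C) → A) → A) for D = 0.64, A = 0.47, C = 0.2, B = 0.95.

0.47

(B → A): min(1, 1 − 0.95 + 0.47) = 0.52
((B → A) → D): min(1, 1 − 0.52 + 0.64) = 1
(((B → A) → D) → C): min(1, 1 − 1 + 0.2) = 0.2
¬B: Łukasiewicz ¬ gives 1 − 0.95 = 0.05
((((B → A) → D) → C) → ¬B): min(1, 1 − 0.2 + 0.05) = 0.85
(((((B → A) → D) → C) → ¬B) → D): min(1, 1 − 0.85 + 0.64) = 0.79
((((((B → A) → D) → C) → ¬B) → D) → D): min(1, 1 − 0.79 + 0.64) = 0.85
(((((((B → A) → D) → C) → ¬B) → D) → D) → A): min(1, 1 − 0.85 + 0.47) = 0.62
((((((((B → A) → D) → C) → ¬B) → D) → D) → A) → C): min(1, 1 − 0.62 + 0.2) = 0.58
(((((((((B → A) → D) → C) → ¬B) → D) → D) → A) → C) → A): min(1, 1 − 0.58 + 0.47) = 0.89
((((((((((B → A) → D) → C) → ¬B) → D) → D) → A) → C) → A) → C): min(1, 1 − 0.89 + 0.2) = 0.31
(((((((((((B → A) → D) → C) → ¬B) → D) → D) → A) → C) → A) → C) → A): min(1, 1 − 0.31 + 0.47) = 1
((((((((((((B → A) → D) → C) → ¬B) → D) → D) → A) → C) → A) → C) → A) → A): min(1, 1 − 1 + 0.47) = 0.47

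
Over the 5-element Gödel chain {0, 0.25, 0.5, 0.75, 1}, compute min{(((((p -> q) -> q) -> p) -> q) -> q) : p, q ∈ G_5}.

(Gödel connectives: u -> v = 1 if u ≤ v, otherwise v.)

0.25

The minimum is attained at p = 0, q = 0.25:
  (p -> q): 0 ≤ 0.25, so result = 1
  ((p -> q) -> q): 1 > 0.25, so result = 0.25
  (((p -> q) -> q) -> p): 0.25 > 0, so result = 0
  ((((p -> q) -> q) -> p) -> q): 0 ≤ 0.25, so result = 1
  (((((p -> q) -> q) -> p) -> q) -> q): 1 > 0.25, so result = 0.25
Checking all 25 assignments confirms none give a value below 0.25.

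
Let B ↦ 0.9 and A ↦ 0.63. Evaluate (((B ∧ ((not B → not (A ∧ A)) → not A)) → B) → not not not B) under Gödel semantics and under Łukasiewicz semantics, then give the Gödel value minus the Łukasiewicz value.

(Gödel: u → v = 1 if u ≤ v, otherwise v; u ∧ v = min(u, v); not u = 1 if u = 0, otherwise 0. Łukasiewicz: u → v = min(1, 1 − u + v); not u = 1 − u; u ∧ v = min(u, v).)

Gödel evaluation:
  not B: Gödel ¬ of 0.9 = 0 (operand ≠ 0)
  (A ∧ A) = min(0.63, 0.63) = 0.63
  not (A ∧ A): Gödel ¬ of 0.63 = 0 (operand ≠ 0)
  (not B → not (A ∧ A)): 0 ≤ 0, so result = 1
  not A: Gödel ¬ of 0.63 = 0 (operand ≠ 0)
  ((not B → not (A ∧ A)) → not A): 1 > 0, so result = 0
  (B ∧ ((not B → not (A ∧ A)) → not A)) = min(0.9, 0) = 0
  ((B ∧ ((not B → not (A ∧ A)) → not A)) → B): 0 ≤ 0.9, so result = 1
  not B: Gödel ¬ of 0.9 = 0 (operand ≠ 0)
  not not B: Gödel ¬ of 0 = 1 (operand is 0)
  not not not B: Gödel ¬ of 1 = 0 (operand ≠ 0)
  (((B ∧ ((not B → not (A ∧ A)) → not A)) → B) → not not not B): 1 > 0, so result = 0
  Gödel value = 0
Łukasiewicz evaluation:
  not B: Łukasiewicz ¬ gives 1 − 0.9 = 0.1
  (A ∧ A) = min(0.63, 0.63) = 0.63
  not (A ∧ A): Łukasiewicz ¬ gives 1 − 0.63 = 0.37
  (not B → not (A ∧ A)): min(1, 1 − 0.1 + 0.37) = 1
  not A: Łukasiewicz ¬ gives 1 − 0.63 = 0.37
  ((not B → not (A ∧ A)) → not A): min(1, 1 − 1 + 0.37) = 0.37
  (B ∧ ((not B → not (A ∧ A)) → not A)) = min(0.9, 0.37) = 0.37
  ((B ∧ ((not B → not (A ∧ A)) → not A)) → B): min(1, 1 − 0.37 + 0.9) = 1
  not B: Łukasiewicz ¬ gives 1 − 0.9 = 0.1
  not not B: Łukasiewicz ¬ gives 1 − 0.1 = 0.9
  not not not B: Łukasiewicz ¬ gives 1 − 0.9 = 0.1
  (((B ∧ ((not B → not (A ∧ A)) → not A)) → B) → not not not B): min(1, 1 − 1 + 0.1) = 0.1
  Łukasiewicz value = 0.1
Difference: 0 − 0.1 = -0.10

-0.10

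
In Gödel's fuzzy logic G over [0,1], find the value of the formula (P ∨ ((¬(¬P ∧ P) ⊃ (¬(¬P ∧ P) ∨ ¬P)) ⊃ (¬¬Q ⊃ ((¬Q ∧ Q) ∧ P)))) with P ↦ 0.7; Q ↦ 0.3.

¬P: Gödel ¬ of 0.7 = 0 (operand ≠ 0)
(¬P ∧ P) = min(0, 0.7) = 0
¬(¬P ∧ P): Gödel ¬ of 0 = 1 (operand is 0)
¬P: Gödel ¬ of 0.7 = 0 (operand ≠ 0)
(¬P ∧ P) = min(0, 0.7) = 0
¬(¬P ∧ P): Gödel ¬ of 0 = 1 (operand is 0)
¬P: Gödel ¬ of 0.7 = 0 (operand ≠ 0)
(¬(¬P ∧ P) ∨ ¬P) = max(1, 0) = 1
(¬(¬P ∧ P) ⊃ (¬(¬P ∧ P) ∨ ¬P)): 1 ≤ 1, so result = 1
¬Q: Gödel ¬ of 0.3 = 0 (operand ≠ 0)
¬¬Q: Gödel ¬ of 0 = 1 (operand is 0)
¬Q: Gödel ¬ of 0.3 = 0 (operand ≠ 0)
(¬Q ∧ Q) = min(0, 0.3) = 0
((¬Q ∧ Q) ∧ P) = min(0, 0.7) = 0
(¬¬Q ⊃ ((¬Q ∧ Q) ∧ P)): 1 > 0, so result = 0
((¬(¬P ∧ P) ⊃ (¬(¬P ∧ P) ∨ ¬P)) ⊃ (¬¬Q ⊃ ((¬Q ∧ Q) ∧ P))): 1 > 0, so result = 0
(P ∨ ((¬(¬P ∧ P) ⊃ (¬(¬P ∧ P) ∨ ¬P)) ⊃ (¬¬Q ⊃ ((¬Q ∧ Q) ∧ P)))) = max(0.7, 0) = 0.7

0.70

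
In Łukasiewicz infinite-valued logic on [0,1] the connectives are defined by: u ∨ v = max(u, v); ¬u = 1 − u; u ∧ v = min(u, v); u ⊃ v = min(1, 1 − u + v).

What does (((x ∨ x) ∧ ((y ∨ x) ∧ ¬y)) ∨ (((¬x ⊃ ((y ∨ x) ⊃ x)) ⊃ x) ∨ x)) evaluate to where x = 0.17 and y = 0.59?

0.42

(x ∨ x) = max(0.17, 0.17) = 0.17
(y ∨ x) = max(0.59, 0.17) = 0.59
¬y: Łukasiewicz ¬ gives 1 − 0.59 = 0.41
((y ∨ x) ∧ ¬y) = min(0.59, 0.41) = 0.41
((x ∨ x) ∧ ((y ∨ x) ∧ ¬y)) = min(0.17, 0.41) = 0.17
¬x: Łukasiewicz ¬ gives 1 − 0.17 = 0.83
(y ∨ x) = max(0.59, 0.17) = 0.59
((y ∨ x) ⊃ x): min(1, 1 − 0.59 + 0.17) = 0.58
(¬x ⊃ ((y ∨ x) ⊃ x)): min(1, 1 − 0.83 + 0.58) = 0.75
((¬x ⊃ ((y ∨ x) ⊃ x)) ⊃ x): min(1, 1 − 0.75 + 0.17) = 0.42
(((¬x ⊃ ((y ∨ x) ⊃ x)) ⊃ x) ∨ x) = max(0.42, 0.17) = 0.42
(((x ∨ x) ∧ ((y ∨ x) ∧ ¬y)) ∨ (((¬x ⊃ ((y ∨ x) ⊃ x)) ⊃ x) ∨ x)) = max(0.17, 0.42) = 0.42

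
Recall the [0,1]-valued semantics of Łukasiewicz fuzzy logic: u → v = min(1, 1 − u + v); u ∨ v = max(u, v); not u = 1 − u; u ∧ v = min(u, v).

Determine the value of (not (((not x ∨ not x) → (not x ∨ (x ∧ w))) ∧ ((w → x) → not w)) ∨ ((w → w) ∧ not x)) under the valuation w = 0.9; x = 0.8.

not x: Łukasiewicz ¬ gives 1 − 0.8 = 0.2
not x: Łukasiewicz ¬ gives 1 − 0.8 = 0.2
(not x ∨ not x) = max(0.2, 0.2) = 0.2
not x: Łukasiewicz ¬ gives 1 − 0.8 = 0.2
(x ∧ w) = min(0.8, 0.9) = 0.8
(not x ∨ (x ∧ w)) = max(0.2, 0.8) = 0.8
((not x ∨ not x) → (not x ∨ (x ∧ w))): min(1, 1 − 0.2 + 0.8) = 1
(w → x): min(1, 1 − 0.9 + 0.8) = 0.9
not w: Łukasiewicz ¬ gives 1 − 0.9 = 0.1
((w → x) → not w): min(1, 1 − 0.9 + 0.1) = 0.2
(((not x ∨ not x) → (not x ∨ (x ∧ w))) ∧ ((w → x) → not w)) = min(1, 0.2) = 0.2
not (((not x ∨ not x) → (not x ∨ (x ∧ w))) ∧ ((w → x) → not w)): Łukasiewicz ¬ gives 1 − 0.2 = 0.8
(w → w): min(1, 1 − 0.9 + 0.9) = 1
not x: Łukasiewicz ¬ gives 1 − 0.8 = 0.2
((w → w) ∧ not x) = min(1, 0.2) = 0.2
(not (((not x ∨ not x) → (not x ∨ (x ∧ w))) ∧ ((w → x) → not w)) ∨ ((w → w) ∧ not x)) = max(0.8, 0.2) = 0.8

0.80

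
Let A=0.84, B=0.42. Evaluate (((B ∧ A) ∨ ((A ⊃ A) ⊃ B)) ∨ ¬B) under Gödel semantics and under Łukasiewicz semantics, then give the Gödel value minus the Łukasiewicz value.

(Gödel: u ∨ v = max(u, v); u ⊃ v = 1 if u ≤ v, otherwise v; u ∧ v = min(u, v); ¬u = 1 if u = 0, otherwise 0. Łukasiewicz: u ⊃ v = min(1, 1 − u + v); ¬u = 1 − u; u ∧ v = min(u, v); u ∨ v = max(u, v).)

-0.16

Gödel evaluation:
  (B ∧ A) = min(0.42, 0.84) = 0.42
  (A ⊃ A): 0.84 ≤ 0.84, so result = 1
  ((A ⊃ A) ⊃ B): 1 > 0.42, so result = 0.42
  ((B ∧ A) ∨ ((A ⊃ A) ⊃ B)) = max(0.42, 0.42) = 0.42
  ¬B: Gödel ¬ of 0.42 = 0 (operand ≠ 0)
  (((B ∧ A) ∨ ((A ⊃ A) ⊃ B)) ∨ ¬B) = max(0.42, 0) = 0.42
  Gödel value = 0.42
Łukasiewicz evaluation:
  (B ∧ A) = min(0.42, 0.84) = 0.42
  (A ⊃ A): min(1, 1 − 0.84 + 0.84) = 1
  ((A ⊃ A) ⊃ B): min(1, 1 − 1 + 0.42) = 0.42
  ((B ∧ A) ∨ ((A ⊃ A) ⊃ B)) = max(0.42, 0.42) = 0.42
  ¬B: Łukasiewicz ¬ gives 1 − 0.42 = 0.58
  (((B ∧ A) ∨ ((A ⊃ A) ⊃ B)) ∨ ¬B) = max(0.42, 0.58) = 0.58
  Łukasiewicz value = 0.58
Difference: 0.42 − 0.58 = -0.16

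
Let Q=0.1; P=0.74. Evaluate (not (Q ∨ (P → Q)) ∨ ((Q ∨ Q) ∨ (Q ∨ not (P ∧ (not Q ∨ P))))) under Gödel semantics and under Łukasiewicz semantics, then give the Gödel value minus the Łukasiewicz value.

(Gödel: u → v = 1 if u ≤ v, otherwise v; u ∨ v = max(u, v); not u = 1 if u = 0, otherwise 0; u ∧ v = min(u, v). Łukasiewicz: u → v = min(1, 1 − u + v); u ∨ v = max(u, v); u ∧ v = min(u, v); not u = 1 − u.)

-0.54

Gödel evaluation:
  (P → Q): 0.74 > 0.1, so result = 0.1
  (Q ∨ (P → Q)) = max(0.1, 0.1) = 0.1
  not (Q ∨ (P → Q)): Gödel ¬ of 0.1 = 0 (operand ≠ 0)
  (Q ∨ Q) = max(0.1, 0.1) = 0.1
  not Q: Gödel ¬ of 0.1 = 0 (operand ≠ 0)
  (not Q ∨ P) = max(0, 0.74) = 0.74
  (P ∧ (not Q ∨ P)) = min(0.74, 0.74) = 0.74
  not (P ∧ (not Q ∨ P)): Gödel ¬ of 0.74 = 0 (operand ≠ 0)
  (Q ∨ not (P ∧ (not Q ∨ P))) = max(0.1, 0) = 0.1
  ((Q ∨ Q) ∨ (Q ∨ not (P ∧ (not Q ∨ P)))) = max(0.1, 0.1) = 0.1
  (not (Q ∨ (P → Q)) ∨ ((Q ∨ Q) ∨ (Q ∨ not (P ∧ (not Q ∨ P))))) = max(0, 0.1) = 0.1
  Gödel value = 0.1
Łukasiewicz evaluation:
  (P → Q): min(1, 1 − 0.74 + 0.1) = 0.36
  (Q ∨ (P → Q)) = max(0.1, 0.36) = 0.36
  not (Q ∨ (P → Q)): Łukasiewicz ¬ gives 1 − 0.36 = 0.64
  (Q ∨ Q) = max(0.1, 0.1) = 0.1
  not Q: Łukasiewicz ¬ gives 1 − 0.1 = 0.9
  (not Q ∨ P) = max(0.9, 0.74) = 0.9
  (P ∧ (not Q ∨ P)) = min(0.74, 0.9) = 0.74
  not (P ∧ (not Q ∨ P)): Łukasiewicz ¬ gives 1 − 0.74 = 0.26
  (Q ∨ not (P ∧ (not Q ∨ P))) = max(0.1, 0.26) = 0.26
  ((Q ∨ Q) ∨ (Q ∨ not (P ∧ (not Q ∨ P)))) = max(0.1, 0.26) = 0.26
  (not (Q ∨ (P → Q)) ∨ ((Q ∨ Q) ∨ (Q ∨ not (P ∧ (not Q ∨ P))))) = max(0.64, 0.26) = 0.64
  Łukasiewicz value = 0.64
Difference: 0.1 − 0.64 = -0.54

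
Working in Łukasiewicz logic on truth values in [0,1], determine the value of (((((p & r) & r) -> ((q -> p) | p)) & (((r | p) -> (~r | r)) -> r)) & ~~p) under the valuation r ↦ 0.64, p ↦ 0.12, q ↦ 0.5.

(p & r) = min(0.12, 0.64) = 0.12
((p & r) & r) = min(0.12, 0.64) = 0.12
(q -> p): min(1, 1 − 0.5 + 0.12) = 0.62
((q -> p) | p) = max(0.62, 0.12) = 0.62
(((p & r) & r) -> ((q -> p) | p)): min(1, 1 − 0.12 + 0.62) = 1
(r | p) = max(0.64, 0.12) = 0.64
~r: Łukasiewicz ¬ gives 1 − 0.64 = 0.36
(~r | r) = max(0.36, 0.64) = 0.64
((r | p) -> (~r | r)): min(1, 1 − 0.64 + 0.64) = 1
(((r | p) -> (~r | r)) -> r): min(1, 1 − 1 + 0.64) = 0.64
((((p & r) & r) -> ((q -> p) | p)) & (((r | p) -> (~r | r)) -> r)) = min(1, 0.64) = 0.64
~p: Łukasiewicz ¬ gives 1 − 0.12 = 0.88
~~p: Łukasiewicz ¬ gives 1 − 0.88 = 0.12
(((((p & r) & r) -> ((q -> p) | p)) & (((r | p) -> (~r | r)) -> r)) & ~~p) = min(0.64, 0.12) = 0.12

0.12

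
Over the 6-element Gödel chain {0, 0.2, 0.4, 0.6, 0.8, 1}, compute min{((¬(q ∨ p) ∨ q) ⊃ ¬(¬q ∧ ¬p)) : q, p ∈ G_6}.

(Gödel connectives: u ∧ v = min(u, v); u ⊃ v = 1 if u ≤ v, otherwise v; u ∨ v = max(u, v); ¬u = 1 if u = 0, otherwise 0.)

0.00

The minimum is attained at q = 0, p = 0:
  (q ∨ p) = max(0, 0) = 0
  ¬(q ∨ p): Gödel ¬ of 0 = 1 (operand is 0)
  (¬(q ∨ p) ∨ q) = max(1, 0) = 1
  ¬q: Gödel ¬ of 0 = 1 (operand is 0)
  ¬p: Gödel ¬ of 0 = 1 (operand is 0)
  (¬q ∧ ¬p) = min(1, 1) = 1
  ¬(¬q ∧ ¬p): Gödel ¬ of 1 = 0 (operand ≠ 0)
  ((¬(q ∨ p) ∨ q) ⊃ ¬(¬q ∧ ¬p)): 1 > 0, so result = 0
Checking all 36 assignments confirms none give a value below 0.00.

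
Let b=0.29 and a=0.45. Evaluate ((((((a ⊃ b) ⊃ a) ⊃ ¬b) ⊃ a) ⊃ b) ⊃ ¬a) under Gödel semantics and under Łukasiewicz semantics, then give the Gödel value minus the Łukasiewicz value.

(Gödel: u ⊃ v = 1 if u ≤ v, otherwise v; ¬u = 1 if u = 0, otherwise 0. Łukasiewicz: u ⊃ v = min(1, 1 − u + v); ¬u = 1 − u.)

-0.71

Gödel evaluation:
  (a ⊃ b): 0.45 > 0.29, so result = 0.29
  ((a ⊃ b) ⊃ a): 0.29 ≤ 0.45, so result = 1
  ¬b: Gödel ¬ of 0.29 = 0 (operand ≠ 0)
  (((a ⊃ b) ⊃ a) ⊃ ¬b): 1 > 0, so result = 0
  ((((a ⊃ b) ⊃ a) ⊃ ¬b) ⊃ a): 0 ≤ 0.45, so result = 1
  (((((a ⊃ b) ⊃ a) ⊃ ¬b) ⊃ a) ⊃ b): 1 > 0.29, so result = 0.29
  ¬a: Gödel ¬ of 0.45 = 0 (operand ≠ 0)
  ((((((a ⊃ b) ⊃ a) ⊃ ¬b) ⊃ a) ⊃ b) ⊃ ¬a): 0.29 > 0, so result = 0
  Gödel value = 0
Łukasiewicz evaluation:
  (a ⊃ b): min(1, 1 − 0.45 + 0.29) = 0.84
  ((a ⊃ b) ⊃ a): min(1, 1 − 0.84 + 0.45) = 0.61
  ¬b: Łukasiewicz ¬ gives 1 − 0.29 = 0.71
  (((a ⊃ b) ⊃ a) ⊃ ¬b): min(1, 1 − 0.61 + 0.71) = 1
  ((((a ⊃ b) ⊃ a) ⊃ ¬b) ⊃ a): min(1, 1 − 1 + 0.45) = 0.45
  (((((a ⊃ b) ⊃ a) ⊃ ¬b) ⊃ a) ⊃ b): min(1, 1 − 0.45 + 0.29) = 0.84
  ¬a: Łukasiewicz ¬ gives 1 − 0.45 = 0.55
  ((((((a ⊃ b) ⊃ a) ⊃ ¬b) ⊃ a) ⊃ b) ⊃ ¬a): min(1, 1 − 0.84 + 0.55) = 0.71
  Łukasiewicz value = 0.71
Difference: 0 − 0.71 = -0.71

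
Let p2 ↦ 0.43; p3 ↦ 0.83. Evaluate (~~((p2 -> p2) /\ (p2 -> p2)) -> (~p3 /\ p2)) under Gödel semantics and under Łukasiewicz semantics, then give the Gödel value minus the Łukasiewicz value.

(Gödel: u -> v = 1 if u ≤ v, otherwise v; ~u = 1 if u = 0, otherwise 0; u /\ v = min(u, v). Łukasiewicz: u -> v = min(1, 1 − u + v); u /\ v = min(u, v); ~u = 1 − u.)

-0.17

Gödel evaluation:
  (p2 -> p2): 0.43 ≤ 0.43, so result = 1
  (p2 -> p2): 0.43 ≤ 0.43, so result = 1
  ((p2 -> p2) /\ (p2 -> p2)) = min(1, 1) = 1
  ~((p2 -> p2) /\ (p2 -> p2)): Gödel ¬ of 1 = 0 (operand ≠ 0)
  ~~((p2 -> p2) /\ (p2 -> p2)): Gödel ¬ of 0 = 1 (operand is 0)
  ~p3: Gödel ¬ of 0.83 = 0 (operand ≠ 0)
  (~p3 /\ p2) = min(0, 0.43) = 0
  (~~((p2 -> p2) /\ (p2 -> p2)) -> (~p3 /\ p2)): 1 > 0, so result = 0
  Gödel value = 0
Łukasiewicz evaluation:
  (p2 -> p2): min(1, 1 − 0.43 + 0.43) = 1
  (p2 -> p2): min(1, 1 − 0.43 + 0.43) = 1
  ((p2 -> p2) /\ (p2 -> p2)) = min(1, 1) = 1
  ~((p2 -> p2) /\ (p2 -> p2)): Łukasiewicz ¬ gives 1 − 1 = 0
  ~~((p2 -> p2) /\ (p2 -> p2)): Łukasiewicz ¬ gives 1 − 0 = 1
  ~p3: Łukasiewicz ¬ gives 1 − 0.83 = 0.17
  (~p3 /\ p2) = min(0.17, 0.43) = 0.17
  (~~((p2 -> p2) /\ (p2 -> p2)) -> (~p3 /\ p2)): min(1, 1 − 1 + 0.17) = 0.17
  Łukasiewicz value = 0.17
Difference: 0 − 0.17 = -0.17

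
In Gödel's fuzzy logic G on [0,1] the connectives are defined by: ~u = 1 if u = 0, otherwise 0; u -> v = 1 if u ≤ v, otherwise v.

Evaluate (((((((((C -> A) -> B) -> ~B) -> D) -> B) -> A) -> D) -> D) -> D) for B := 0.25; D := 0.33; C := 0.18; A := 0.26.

(C -> A): 0.18 ≤ 0.26, so result = 1
((C -> A) -> B): 1 > 0.25, so result = 0.25
~B: Gödel ¬ of 0.25 = 0 (operand ≠ 0)
(((C -> A) -> B) -> ~B): 0.25 > 0, so result = 0
((((C -> A) -> B) -> ~B) -> D): 0 ≤ 0.33, so result = 1
(((((C -> A) -> B) -> ~B) -> D) -> B): 1 > 0.25, so result = 0.25
((((((C -> A) -> B) -> ~B) -> D) -> B) -> A): 0.25 ≤ 0.26, so result = 1
(((((((C -> A) -> B) -> ~B) -> D) -> B) -> A) -> D): 1 > 0.33, so result = 0.33
((((((((C -> A) -> B) -> ~B) -> D) -> B) -> A) -> D) -> D): 0.33 ≤ 0.33, so result = 1
(((((((((C -> A) -> B) -> ~B) -> D) -> B) -> A) -> D) -> D) -> D): 1 > 0.33, so result = 0.33

0.33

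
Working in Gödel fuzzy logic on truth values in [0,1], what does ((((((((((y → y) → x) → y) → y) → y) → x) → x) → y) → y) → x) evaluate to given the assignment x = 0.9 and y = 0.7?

0.90

(y → y): 0.7 ≤ 0.7, so result = 1
((y → y) → x): 1 > 0.9, so result = 0.9
(((y → y) → x) → y): 0.9 > 0.7, so result = 0.7
((((y → y) → x) → y) → y): 0.7 ≤ 0.7, so result = 1
(((((y → y) → x) → y) → y) → y): 1 > 0.7, so result = 0.7
((((((y → y) → x) → y) → y) → y) → x): 0.7 ≤ 0.9, so result = 1
(((((((y → y) → x) → y) → y) → y) → x) → x): 1 > 0.9, so result = 0.9
((((((((y → y) → x) → y) → y) → y) → x) → x) → y): 0.9 > 0.7, so result = 0.7
(((((((((y → y) → x) → y) → y) → y) → x) → x) → y) → y): 0.7 ≤ 0.7, so result = 1
((((((((((y → y) → x) → y) → y) → y) → x) → x) → y) → y) → x): 1 > 0.9, so result = 0.9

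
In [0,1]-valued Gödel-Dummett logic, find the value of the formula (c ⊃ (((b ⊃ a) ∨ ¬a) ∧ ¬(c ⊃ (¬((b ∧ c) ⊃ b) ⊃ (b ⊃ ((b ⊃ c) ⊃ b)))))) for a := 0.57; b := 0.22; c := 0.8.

0.00

(b ⊃ a): 0.22 ≤ 0.57, so result = 1
¬a: Gödel ¬ of 0.57 = 0 (operand ≠ 0)
((b ⊃ a) ∨ ¬a) = max(1, 0) = 1
(b ∧ c) = min(0.22, 0.8) = 0.22
((b ∧ c) ⊃ b): 0.22 ≤ 0.22, so result = 1
¬((b ∧ c) ⊃ b): Gödel ¬ of 1 = 0 (operand ≠ 0)
(b ⊃ c): 0.22 ≤ 0.8, so result = 1
((b ⊃ c) ⊃ b): 1 > 0.22, so result = 0.22
(b ⊃ ((b ⊃ c) ⊃ b)): 0.22 ≤ 0.22, so result = 1
(¬((b ∧ c) ⊃ b) ⊃ (b ⊃ ((b ⊃ c) ⊃ b))): 0 ≤ 1, so result = 1
(c ⊃ (¬((b ∧ c) ⊃ b) ⊃ (b ⊃ ((b ⊃ c) ⊃ b)))): 0.8 ≤ 1, so result = 1
¬(c ⊃ (¬((b ∧ c) ⊃ b) ⊃ (b ⊃ ((b ⊃ c) ⊃ b)))): Gödel ¬ of 1 = 0 (operand ≠ 0)
(((b ⊃ a) ∨ ¬a) ∧ ¬(c ⊃ (¬((b ∧ c) ⊃ b) ⊃ (b ⊃ ((b ⊃ c) ⊃ b))))) = min(1, 0) = 0
(c ⊃ (((b ⊃ a) ∨ ¬a) ∧ ¬(c ⊃ (¬((b ∧ c) ⊃ b) ⊃ (b ⊃ ((b ⊃ c) ⊃ b)))))): 0.8 > 0, so result = 0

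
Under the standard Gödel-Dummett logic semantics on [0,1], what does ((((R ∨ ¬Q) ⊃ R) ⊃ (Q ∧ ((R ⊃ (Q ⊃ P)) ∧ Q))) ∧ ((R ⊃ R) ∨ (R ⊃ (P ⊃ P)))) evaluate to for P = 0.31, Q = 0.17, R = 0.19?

0.17

¬Q: Gödel ¬ of 0.17 = 0 (operand ≠ 0)
(R ∨ ¬Q) = max(0.19, 0) = 0.19
((R ∨ ¬Q) ⊃ R): 0.19 ≤ 0.19, so result = 1
(Q ⊃ P): 0.17 ≤ 0.31, so result = 1
(R ⊃ (Q ⊃ P)): 0.19 ≤ 1, so result = 1
((R ⊃ (Q ⊃ P)) ∧ Q) = min(1, 0.17) = 0.17
(Q ∧ ((R ⊃ (Q ⊃ P)) ∧ Q)) = min(0.17, 0.17) = 0.17
(((R ∨ ¬Q) ⊃ R) ⊃ (Q ∧ ((R ⊃ (Q ⊃ P)) ∧ Q))): 1 > 0.17, so result = 0.17
(R ⊃ R): 0.19 ≤ 0.19, so result = 1
(P ⊃ P): 0.31 ≤ 0.31, so result = 1
(R ⊃ (P ⊃ P)): 0.19 ≤ 1, so result = 1
((R ⊃ R) ∨ (R ⊃ (P ⊃ P))) = max(1, 1) = 1
((((R ∨ ¬Q) ⊃ R) ⊃ (Q ∧ ((R ⊃ (Q ⊃ P)) ∧ Q))) ∧ ((R ⊃ R) ∨ (R ⊃ (P ⊃ P)))) = min(0.17, 1) = 0.17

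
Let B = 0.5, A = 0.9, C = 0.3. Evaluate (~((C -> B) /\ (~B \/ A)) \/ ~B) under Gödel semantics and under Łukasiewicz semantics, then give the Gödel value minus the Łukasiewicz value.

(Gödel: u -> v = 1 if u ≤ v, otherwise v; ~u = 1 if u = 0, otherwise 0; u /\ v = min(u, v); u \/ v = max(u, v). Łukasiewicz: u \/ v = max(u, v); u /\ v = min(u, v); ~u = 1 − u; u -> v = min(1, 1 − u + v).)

-0.50

Gödel evaluation:
  (C -> B): 0.3 ≤ 0.5, so result = 1
  ~B: Gödel ¬ of 0.5 = 0 (operand ≠ 0)
  (~B \/ A) = max(0, 0.9) = 0.9
  ((C -> B) /\ (~B \/ A)) = min(1, 0.9) = 0.9
  ~((C -> B) /\ (~B \/ A)): Gödel ¬ of 0.9 = 0 (operand ≠ 0)
  ~B: Gödel ¬ of 0.5 = 0 (operand ≠ 0)
  (~((C -> B) /\ (~B \/ A)) \/ ~B) = max(0, 0) = 0
  Gödel value = 0
Łukasiewicz evaluation:
  (C -> B): min(1, 1 − 0.3 + 0.5) = 1
  ~B: Łukasiewicz ¬ gives 1 − 0.5 = 0.5
  (~B \/ A) = max(0.5, 0.9) = 0.9
  ((C -> B) /\ (~B \/ A)) = min(1, 0.9) = 0.9
  ~((C -> B) /\ (~B \/ A)): Łukasiewicz ¬ gives 1 − 0.9 = 0.1
  ~B: Łukasiewicz ¬ gives 1 − 0.5 = 0.5
  (~((C -> B) /\ (~B \/ A)) \/ ~B) = max(0.1, 0.5) = 0.5
  Łukasiewicz value = 0.5
Difference: 0 − 0.5 = -0.50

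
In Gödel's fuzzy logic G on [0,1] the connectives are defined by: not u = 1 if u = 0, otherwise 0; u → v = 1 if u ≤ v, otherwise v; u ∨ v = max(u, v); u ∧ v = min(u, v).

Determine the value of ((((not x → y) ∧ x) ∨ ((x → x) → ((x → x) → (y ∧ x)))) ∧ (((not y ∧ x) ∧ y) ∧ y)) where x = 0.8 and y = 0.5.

not x: Gödel ¬ of 0.8 = 0 (operand ≠ 0)
(not x → y): 0 ≤ 0.5, so result = 1
((not x → y) ∧ x) = min(1, 0.8) = 0.8
(x → x): 0.8 ≤ 0.8, so result = 1
(x → x): 0.8 ≤ 0.8, so result = 1
(y ∧ x) = min(0.5, 0.8) = 0.5
((x → x) → (y ∧ x)): 1 > 0.5, so result = 0.5
((x → x) → ((x → x) → (y ∧ x))): 1 > 0.5, so result = 0.5
(((not x → y) ∧ x) ∨ ((x → x) → ((x → x) → (y ∧ x)))) = max(0.8, 0.5) = 0.8
not y: Gödel ¬ of 0.5 = 0 (operand ≠ 0)
(not y ∧ x) = min(0, 0.8) = 0
((not y ∧ x) ∧ y) = min(0, 0.5) = 0
(((not y ∧ x) ∧ y) ∧ y) = min(0, 0.5) = 0
((((not x → y) ∧ x) ∨ ((x → x) → ((x → x) → (y ∧ x)))) ∧ (((not y ∧ x) ∧ y) ∧ y)) = min(0.8, 0) = 0

0.00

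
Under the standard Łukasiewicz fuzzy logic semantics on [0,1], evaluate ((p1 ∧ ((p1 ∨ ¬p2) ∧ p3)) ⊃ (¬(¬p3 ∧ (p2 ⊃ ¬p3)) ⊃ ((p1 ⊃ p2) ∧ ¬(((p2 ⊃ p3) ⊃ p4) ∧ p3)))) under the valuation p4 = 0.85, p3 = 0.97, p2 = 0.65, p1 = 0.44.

0.74

¬p2: Łukasiewicz ¬ gives 1 − 0.65 = 0.35
(p1 ∨ ¬p2) = max(0.44, 0.35) = 0.44
((p1 ∨ ¬p2) ∧ p3) = min(0.44, 0.97) = 0.44
(p1 ∧ ((p1 ∨ ¬p2) ∧ p3)) = min(0.44, 0.44) = 0.44
¬p3: Łukasiewicz ¬ gives 1 − 0.97 = 0.03
¬p3: Łukasiewicz ¬ gives 1 − 0.97 = 0.03
(p2 ⊃ ¬p3): min(1, 1 − 0.65 + 0.03) = 0.38
(¬p3 ∧ (p2 ⊃ ¬p3)) = min(0.03, 0.38) = 0.03
¬(¬p3 ∧ (p2 ⊃ ¬p3)): Łukasiewicz ¬ gives 1 − 0.03 = 0.97
(p1 ⊃ p2): min(1, 1 − 0.44 + 0.65) = 1
(p2 ⊃ p3): min(1, 1 − 0.65 + 0.97) = 1
((p2 ⊃ p3) ⊃ p4): min(1, 1 − 1 + 0.85) = 0.85
(((p2 ⊃ p3) ⊃ p4) ∧ p3) = min(0.85, 0.97) = 0.85
¬(((p2 ⊃ p3) ⊃ p4) ∧ p3): Łukasiewicz ¬ gives 1 − 0.85 = 0.15
((p1 ⊃ p2) ∧ ¬(((p2 ⊃ p3) ⊃ p4) ∧ p3)) = min(1, 0.15) = 0.15
(¬(¬p3 ∧ (p2 ⊃ ¬p3)) ⊃ ((p1 ⊃ p2) ∧ ¬(((p2 ⊃ p3) ⊃ p4) ∧ p3))): min(1, 1 − 0.97 + 0.15) = 0.18
((p1 ∧ ((p1 ∨ ¬p2) ∧ p3)) ⊃ (¬(¬p3 ∧ (p2 ⊃ ¬p3)) ⊃ ((p1 ⊃ p2) ∧ ¬(((p2 ⊃ p3) ⊃ p4) ∧ p3)))): min(1, 1 − 0.44 + 0.18) = 0.74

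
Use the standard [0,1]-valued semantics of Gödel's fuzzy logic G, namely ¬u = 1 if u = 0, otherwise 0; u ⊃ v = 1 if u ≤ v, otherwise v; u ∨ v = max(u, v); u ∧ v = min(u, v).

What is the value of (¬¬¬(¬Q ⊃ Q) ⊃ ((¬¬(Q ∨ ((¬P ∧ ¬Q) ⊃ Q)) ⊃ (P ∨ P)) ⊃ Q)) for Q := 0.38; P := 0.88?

¬Q: Gödel ¬ of 0.38 = 0 (operand ≠ 0)
(¬Q ⊃ Q): 0 ≤ 0.38, so result = 1
¬(¬Q ⊃ Q): Gödel ¬ of 1 = 0 (operand ≠ 0)
¬¬(¬Q ⊃ Q): Gödel ¬ of 0 = 1 (operand is 0)
¬¬¬(¬Q ⊃ Q): Gödel ¬ of 1 = 0 (operand ≠ 0)
¬P: Gödel ¬ of 0.88 = 0 (operand ≠ 0)
¬Q: Gödel ¬ of 0.38 = 0 (operand ≠ 0)
(¬P ∧ ¬Q) = min(0, 0) = 0
((¬P ∧ ¬Q) ⊃ Q): 0 ≤ 0.38, so result = 1
(Q ∨ ((¬P ∧ ¬Q) ⊃ Q)) = max(0.38, 1) = 1
¬(Q ∨ ((¬P ∧ ¬Q) ⊃ Q)): Gödel ¬ of 1 = 0 (operand ≠ 0)
¬¬(Q ∨ ((¬P ∧ ¬Q) ⊃ Q)): Gödel ¬ of 0 = 1 (operand is 0)
(P ∨ P) = max(0.88, 0.88) = 0.88
(¬¬(Q ∨ ((¬P ∧ ¬Q) ⊃ Q)) ⊃ (P ∨ P)): 1 > 0.88, so result = 0.88
((¬¬(Q ∨ ((¬P ∧ ¬Q) ⊃ Q)) ⊃ (P ∨ P)) ⊃ Q): 0.88 > 0.38, so result = 0.38
(¬¬¬(¬Q ⊃ Q) ⊃ ((¬¬(Q ∨ ((¬P ∧ ¬Q) ⊃ Q)) ⊃ (P ∨ P)) ⊃ Q)): 0 ≤ 0.38, so result = 1

1.00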